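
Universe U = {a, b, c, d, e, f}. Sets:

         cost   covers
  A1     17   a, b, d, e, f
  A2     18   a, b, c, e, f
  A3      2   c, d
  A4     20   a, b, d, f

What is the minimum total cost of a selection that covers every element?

A1, A3 cover every element at cost 17 + 2 = 19.
Any cover uses at least 2 sets; among all covering selections none totals below 19.

19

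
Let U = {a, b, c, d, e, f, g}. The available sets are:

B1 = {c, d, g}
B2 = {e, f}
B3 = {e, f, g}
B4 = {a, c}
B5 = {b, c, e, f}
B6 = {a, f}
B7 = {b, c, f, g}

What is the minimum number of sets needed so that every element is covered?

3

B1, B4, B5 together cover {a, b, c, d, e, f, g} — every element.
No 2 of the 7 sets cover everything (all 21 pairs fall short), so 3 is minimum.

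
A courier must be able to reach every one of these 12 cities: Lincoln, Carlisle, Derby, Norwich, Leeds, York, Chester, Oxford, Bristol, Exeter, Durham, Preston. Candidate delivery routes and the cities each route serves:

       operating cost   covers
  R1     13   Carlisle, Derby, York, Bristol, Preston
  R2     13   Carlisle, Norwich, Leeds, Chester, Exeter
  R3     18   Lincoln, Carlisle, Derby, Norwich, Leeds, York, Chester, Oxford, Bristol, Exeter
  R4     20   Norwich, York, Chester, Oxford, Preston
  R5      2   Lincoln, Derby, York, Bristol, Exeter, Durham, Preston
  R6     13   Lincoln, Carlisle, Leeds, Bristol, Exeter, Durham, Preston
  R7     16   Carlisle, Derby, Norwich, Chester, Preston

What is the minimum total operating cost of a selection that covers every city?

20

R3, R5 cover every city at operating cost 18 + 2 = 20.
Any cover uses at least 2 routes; among all covering selections none totals below 20.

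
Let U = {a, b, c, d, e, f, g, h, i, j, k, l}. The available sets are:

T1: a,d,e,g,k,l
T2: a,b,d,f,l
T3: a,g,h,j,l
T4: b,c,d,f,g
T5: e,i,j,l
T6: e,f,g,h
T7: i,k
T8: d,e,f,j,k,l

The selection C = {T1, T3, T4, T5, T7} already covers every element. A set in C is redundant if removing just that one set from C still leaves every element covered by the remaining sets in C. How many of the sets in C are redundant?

Drop T1: the rest still cover every element — redundant.
Drop T3: h uncovered — not redundant.
Drop T4: b, c, f uncovered — not redundant.
Drop T5: the rest still cover every element — redundant.
Drop T7: the rest still cover every element — redundant.
3 redundant: T1, T5, T7.

3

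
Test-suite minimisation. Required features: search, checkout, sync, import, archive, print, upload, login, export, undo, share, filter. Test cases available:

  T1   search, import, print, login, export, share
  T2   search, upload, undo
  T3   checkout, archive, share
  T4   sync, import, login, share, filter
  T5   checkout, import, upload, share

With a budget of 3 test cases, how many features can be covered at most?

10

Choosing T1, T2, T3 covers {search, checkout, import, archive, print, upload, login, export, undo, share} — 10 features.
No choice of 3 test cases does better; here sync, filter are left uncovered.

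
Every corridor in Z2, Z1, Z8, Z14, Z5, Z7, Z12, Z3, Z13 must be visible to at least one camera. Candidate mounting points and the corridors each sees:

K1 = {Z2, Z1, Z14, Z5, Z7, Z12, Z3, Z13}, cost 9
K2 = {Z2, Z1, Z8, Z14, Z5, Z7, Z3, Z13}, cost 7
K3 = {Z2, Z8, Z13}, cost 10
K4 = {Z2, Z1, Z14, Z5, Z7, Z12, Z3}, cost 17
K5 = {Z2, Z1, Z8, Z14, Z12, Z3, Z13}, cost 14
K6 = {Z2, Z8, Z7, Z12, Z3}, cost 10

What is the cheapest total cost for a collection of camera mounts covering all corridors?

16

K1, K2 cover every corridor at cost 9 + 7 = 16.
Any cover uses at least 2 camera mounts; among all covering selections none totals below 16.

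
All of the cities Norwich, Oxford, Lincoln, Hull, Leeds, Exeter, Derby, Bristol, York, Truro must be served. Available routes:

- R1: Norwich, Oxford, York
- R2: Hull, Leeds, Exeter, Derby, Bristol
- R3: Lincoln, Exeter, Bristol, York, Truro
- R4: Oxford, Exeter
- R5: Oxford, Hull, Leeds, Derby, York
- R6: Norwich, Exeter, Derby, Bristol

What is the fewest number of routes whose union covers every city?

R1, R2, R3 together cover {Norwich, Oxford, Lincoln, Hull, Leeds, Exeter, Derby, Bristol, York, Truro} — every city.
No 2 of the 6 routes cover everything (all 15 pairs fall short), so 3 is minimum.

3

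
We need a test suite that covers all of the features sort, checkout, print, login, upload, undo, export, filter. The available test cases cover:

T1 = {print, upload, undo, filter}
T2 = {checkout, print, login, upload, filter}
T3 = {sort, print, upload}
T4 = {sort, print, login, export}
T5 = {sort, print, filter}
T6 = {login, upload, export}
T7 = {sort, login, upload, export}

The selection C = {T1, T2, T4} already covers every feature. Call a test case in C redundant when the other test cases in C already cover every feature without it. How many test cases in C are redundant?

0

Drop T1: undo uncovered — not redundant.
Drop T2: checkout uncovered — not redundant.
Drop T4: sort, export uncovered — not redundant.
None of the test cases in C is redundant.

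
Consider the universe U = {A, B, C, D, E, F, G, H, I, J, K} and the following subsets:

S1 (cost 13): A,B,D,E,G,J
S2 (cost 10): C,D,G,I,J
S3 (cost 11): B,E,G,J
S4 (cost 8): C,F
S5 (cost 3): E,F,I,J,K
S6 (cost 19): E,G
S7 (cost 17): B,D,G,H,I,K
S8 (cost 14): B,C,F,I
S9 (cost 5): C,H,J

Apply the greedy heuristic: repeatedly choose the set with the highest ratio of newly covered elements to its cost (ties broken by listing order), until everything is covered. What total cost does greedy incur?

Pick 1: S5 adds 5 new (E, F, I, J, K) at cost 3 (ratio 5/3).
Pick 2: S9 adds 2 new (C, H) at cost 5 (ratio 2/5).
Pick 3: S1 adds 4 new (A, B, D, G) at cost 13 (ratio 4/13).
Greedy total cost: 3 + 5 + 13 = 21.

21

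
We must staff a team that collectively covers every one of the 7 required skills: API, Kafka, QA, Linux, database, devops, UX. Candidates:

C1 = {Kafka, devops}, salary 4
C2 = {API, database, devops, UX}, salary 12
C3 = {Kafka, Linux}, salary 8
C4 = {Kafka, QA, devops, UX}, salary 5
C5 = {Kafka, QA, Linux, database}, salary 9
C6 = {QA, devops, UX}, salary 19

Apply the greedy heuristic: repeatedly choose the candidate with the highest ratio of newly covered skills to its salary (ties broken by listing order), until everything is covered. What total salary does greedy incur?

Pick 1: C4 adds 4 new (Kafka, QA, devops, UX) at salary 5 (ratio 4/5).
Pick 2: C5 adds 2 new (Linux, database) at salary 9 (ratio 2/9).
Pick 3: C2 adds 1 new (API) at salary 12 (ratio 1/12).
Greedy total salary: 5 + 9 + 12 = 26. (The true optimum is 21, so greedy overshoots here.)

26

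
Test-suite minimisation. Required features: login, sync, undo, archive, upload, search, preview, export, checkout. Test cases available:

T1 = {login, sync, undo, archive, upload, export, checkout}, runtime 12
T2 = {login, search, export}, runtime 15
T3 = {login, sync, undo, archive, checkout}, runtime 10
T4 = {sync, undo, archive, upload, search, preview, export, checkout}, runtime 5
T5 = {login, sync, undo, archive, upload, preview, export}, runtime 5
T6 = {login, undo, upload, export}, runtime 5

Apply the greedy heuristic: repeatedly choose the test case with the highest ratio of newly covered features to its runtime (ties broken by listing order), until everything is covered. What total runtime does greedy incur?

10

Pick 1: T4 adds 8 new (sync, undo, archive, upload, search, preview, export, checkout) at runtime 5 (ratio 8/5).
Pick 2: T5 adds 1 new (login) at runtime 5 (ratio 1/5).
Greedy total runtime: 5 + 5 = 10.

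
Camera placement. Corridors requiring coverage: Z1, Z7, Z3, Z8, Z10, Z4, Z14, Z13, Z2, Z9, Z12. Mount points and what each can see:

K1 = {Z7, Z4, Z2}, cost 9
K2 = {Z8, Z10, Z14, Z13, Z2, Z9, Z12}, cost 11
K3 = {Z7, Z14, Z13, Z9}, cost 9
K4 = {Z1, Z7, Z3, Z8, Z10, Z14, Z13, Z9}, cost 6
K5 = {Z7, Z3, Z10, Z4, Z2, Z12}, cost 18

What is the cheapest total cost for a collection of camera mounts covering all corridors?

24

K4, K5 cover every corridor at cost 6 + 18 = 24.
Any cover uses at least 2 camera mounts; among all covering selections none totals below 24.
Greedy by coverage-per-cost would pick K4, K1, K2 for 26 — worse than the optimum 24.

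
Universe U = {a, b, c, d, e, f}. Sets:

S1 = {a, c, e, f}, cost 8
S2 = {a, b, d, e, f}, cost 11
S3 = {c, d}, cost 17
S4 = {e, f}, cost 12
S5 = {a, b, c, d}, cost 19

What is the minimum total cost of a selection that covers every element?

19

S1, S2 cover every element at cost 8 + 11 = 19.
Any cover uses at least 2 sets; among all covering selections none totals below 19.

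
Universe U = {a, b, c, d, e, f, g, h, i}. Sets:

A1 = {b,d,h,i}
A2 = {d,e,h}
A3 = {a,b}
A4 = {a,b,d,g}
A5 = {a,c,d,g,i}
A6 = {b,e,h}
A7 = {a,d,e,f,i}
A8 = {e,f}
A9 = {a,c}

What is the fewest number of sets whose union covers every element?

3

A1, A5, A7 together cover {a, b, c, d, e, f, g, h, i} — every element.
No 2 of the 9 sets cover everything (all 36 pairs fall short), so 3 is minimum.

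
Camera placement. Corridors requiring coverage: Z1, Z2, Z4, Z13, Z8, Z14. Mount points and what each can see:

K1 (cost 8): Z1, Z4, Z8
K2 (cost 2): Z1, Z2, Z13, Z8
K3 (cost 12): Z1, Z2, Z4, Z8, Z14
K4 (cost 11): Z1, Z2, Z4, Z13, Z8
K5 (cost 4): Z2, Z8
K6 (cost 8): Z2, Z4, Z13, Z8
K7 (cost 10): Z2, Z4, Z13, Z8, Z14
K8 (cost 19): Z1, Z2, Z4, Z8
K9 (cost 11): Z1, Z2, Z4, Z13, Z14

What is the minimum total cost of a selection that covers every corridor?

12

K2, K7 cover every corridor at cost 2 + 10 = 12.
Any cover uses at least 2 camera mounts; among all covering selections none totals below 12.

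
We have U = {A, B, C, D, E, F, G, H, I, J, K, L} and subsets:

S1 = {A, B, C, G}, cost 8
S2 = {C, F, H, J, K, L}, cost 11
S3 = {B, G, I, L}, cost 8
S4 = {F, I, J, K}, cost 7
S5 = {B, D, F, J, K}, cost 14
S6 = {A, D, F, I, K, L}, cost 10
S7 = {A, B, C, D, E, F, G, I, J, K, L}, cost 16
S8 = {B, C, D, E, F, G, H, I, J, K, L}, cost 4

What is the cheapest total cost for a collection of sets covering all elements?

12

S1, S8 cover every element at cost 8 + 4 = 12.
Any cover uses at least 2 sets; among all covering selections none totals below 12.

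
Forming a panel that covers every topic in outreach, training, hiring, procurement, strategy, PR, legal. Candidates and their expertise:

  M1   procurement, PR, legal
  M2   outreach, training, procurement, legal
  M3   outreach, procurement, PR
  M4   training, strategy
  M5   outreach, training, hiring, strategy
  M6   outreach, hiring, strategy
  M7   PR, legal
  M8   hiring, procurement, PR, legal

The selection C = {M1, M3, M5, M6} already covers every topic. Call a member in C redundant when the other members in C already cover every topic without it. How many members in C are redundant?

Drop M1: legal uncovered — not redundant.
Drop M3: the rest still cover every topic — redundant.
Drop M5: training uncovered — not redundant.
Drop M6: the rest still cover every topic — redundant.
2 redundant: M3, M6.

2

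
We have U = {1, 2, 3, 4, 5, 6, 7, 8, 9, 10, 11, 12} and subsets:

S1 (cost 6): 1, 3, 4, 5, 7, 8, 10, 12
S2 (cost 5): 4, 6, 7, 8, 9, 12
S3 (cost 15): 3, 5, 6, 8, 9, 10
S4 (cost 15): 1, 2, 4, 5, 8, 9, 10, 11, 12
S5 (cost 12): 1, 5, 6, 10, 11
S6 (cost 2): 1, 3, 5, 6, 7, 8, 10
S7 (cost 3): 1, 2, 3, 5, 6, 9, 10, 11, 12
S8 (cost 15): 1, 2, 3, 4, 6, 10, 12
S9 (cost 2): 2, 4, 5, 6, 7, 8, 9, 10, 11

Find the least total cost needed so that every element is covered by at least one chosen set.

5

S7, S9 cover every element at cost 3 + 2 = 5.
Any cover uses at least 2 sets; among all covering selections none totals below 5.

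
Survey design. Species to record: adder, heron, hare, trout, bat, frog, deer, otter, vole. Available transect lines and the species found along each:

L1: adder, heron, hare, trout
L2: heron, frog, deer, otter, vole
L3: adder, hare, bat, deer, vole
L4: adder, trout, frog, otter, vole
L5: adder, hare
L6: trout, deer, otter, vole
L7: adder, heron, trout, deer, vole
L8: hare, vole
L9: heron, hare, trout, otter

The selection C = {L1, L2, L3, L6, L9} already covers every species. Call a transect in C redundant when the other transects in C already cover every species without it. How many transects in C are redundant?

Drop L1: the rest still cover every species — redundant.
Drop L2: frog uncovered — not redundant.
Drop L3: bat uncovered — not redundant.
Drop L6: the rest still cover every species — redundant.
Drop L9: the rest still cover every species — redundant.
3 redundant: L1, L6, L9.

3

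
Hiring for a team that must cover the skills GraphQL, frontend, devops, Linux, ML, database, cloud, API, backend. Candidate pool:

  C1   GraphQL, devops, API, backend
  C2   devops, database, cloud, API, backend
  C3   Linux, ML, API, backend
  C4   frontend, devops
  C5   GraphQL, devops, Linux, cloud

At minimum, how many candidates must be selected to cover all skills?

4

C1, C2, C3, C4 together cover {GraphQL, frontend, devops, Linux, ML, database, cloud, API, backend} — every skill.
No 3 of the 5 candidates cover everything (all 10 triples fall short), so 4 is minimum.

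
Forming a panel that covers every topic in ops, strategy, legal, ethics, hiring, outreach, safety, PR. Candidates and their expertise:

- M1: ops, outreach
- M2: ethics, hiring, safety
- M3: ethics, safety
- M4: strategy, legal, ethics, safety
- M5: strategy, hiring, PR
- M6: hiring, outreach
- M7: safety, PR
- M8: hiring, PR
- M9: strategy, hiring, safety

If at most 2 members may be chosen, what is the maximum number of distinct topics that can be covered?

6

Choosing M1, M4 covers {ops, strategy, legal, ethics, outreach, safety} — 6 topics.
No choice of 2 members does better; here hiring, PR are left uncovered.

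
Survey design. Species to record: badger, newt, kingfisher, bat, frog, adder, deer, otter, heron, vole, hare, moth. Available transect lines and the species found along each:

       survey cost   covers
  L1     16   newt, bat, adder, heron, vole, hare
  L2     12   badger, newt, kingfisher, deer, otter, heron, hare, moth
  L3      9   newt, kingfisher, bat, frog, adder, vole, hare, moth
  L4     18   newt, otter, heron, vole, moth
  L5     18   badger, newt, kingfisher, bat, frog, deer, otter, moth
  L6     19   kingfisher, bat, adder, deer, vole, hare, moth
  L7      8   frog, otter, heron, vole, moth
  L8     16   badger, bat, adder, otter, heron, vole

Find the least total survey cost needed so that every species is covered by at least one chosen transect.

L2, L3 cover every species at survey cost 12 + 9 = 21.
Any cover uses at least 2 transects; among all covering selections none totals below 21.

21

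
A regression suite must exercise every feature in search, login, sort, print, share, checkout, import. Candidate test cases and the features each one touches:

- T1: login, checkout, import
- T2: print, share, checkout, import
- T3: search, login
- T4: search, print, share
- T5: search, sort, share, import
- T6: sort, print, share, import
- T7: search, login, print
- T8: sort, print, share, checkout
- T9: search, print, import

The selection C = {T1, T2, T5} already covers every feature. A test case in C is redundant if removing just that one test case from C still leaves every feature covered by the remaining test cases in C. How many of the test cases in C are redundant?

Drop T1: login uncovered — not redundant.
Drop T2: print uncovered — not redundant.
Drop T5: search, sort uncovered — not redundant.
None of the test cases in C is redundant.

0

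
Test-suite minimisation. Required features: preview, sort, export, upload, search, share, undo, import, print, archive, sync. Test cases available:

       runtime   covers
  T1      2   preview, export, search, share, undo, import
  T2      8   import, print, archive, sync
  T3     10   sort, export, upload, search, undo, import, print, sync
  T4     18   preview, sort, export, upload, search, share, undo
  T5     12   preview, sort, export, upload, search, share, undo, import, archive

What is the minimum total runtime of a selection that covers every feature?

20

T2, T5 cover every feature at runtime 8 + 12 = 20.
Any cover uses at least 2 test cases; among all covering selections none totals below 20.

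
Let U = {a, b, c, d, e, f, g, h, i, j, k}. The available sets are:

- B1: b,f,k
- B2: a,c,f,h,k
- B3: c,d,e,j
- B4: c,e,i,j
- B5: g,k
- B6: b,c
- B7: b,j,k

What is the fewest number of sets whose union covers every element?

5

B1, B2, B3, B4, B5 together cover {a, b, c, d, e, f, g, h, i, j, k} — every element.
No 4 of the 7 sets cover everything (all 35 size-4 selections fall short), so 5 is minimum.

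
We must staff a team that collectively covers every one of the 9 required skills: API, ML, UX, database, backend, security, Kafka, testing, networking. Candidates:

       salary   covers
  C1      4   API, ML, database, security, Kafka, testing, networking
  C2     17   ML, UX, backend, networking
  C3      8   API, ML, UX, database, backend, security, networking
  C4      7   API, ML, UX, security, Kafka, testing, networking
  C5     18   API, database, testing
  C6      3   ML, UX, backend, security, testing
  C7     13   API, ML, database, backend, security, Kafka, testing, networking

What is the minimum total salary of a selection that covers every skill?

7

C1, C6 cover every skill at salary 4 + 3 = 7.
Any cover uses at least 2 candidates; among all covering selections none totals below 7.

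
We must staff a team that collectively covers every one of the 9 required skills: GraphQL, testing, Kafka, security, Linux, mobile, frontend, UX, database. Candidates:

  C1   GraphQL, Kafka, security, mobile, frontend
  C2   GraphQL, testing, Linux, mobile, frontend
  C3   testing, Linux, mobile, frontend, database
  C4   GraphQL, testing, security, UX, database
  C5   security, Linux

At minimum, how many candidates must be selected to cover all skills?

C1, C2, C4 together cover {GraphQL, testing, Kafka, security, Linux, mobile, frontend, UX, database} — every skill.
No 2 of the 5 candidates cover everything (all 10 pairs fall short), so 3 is minimum.

3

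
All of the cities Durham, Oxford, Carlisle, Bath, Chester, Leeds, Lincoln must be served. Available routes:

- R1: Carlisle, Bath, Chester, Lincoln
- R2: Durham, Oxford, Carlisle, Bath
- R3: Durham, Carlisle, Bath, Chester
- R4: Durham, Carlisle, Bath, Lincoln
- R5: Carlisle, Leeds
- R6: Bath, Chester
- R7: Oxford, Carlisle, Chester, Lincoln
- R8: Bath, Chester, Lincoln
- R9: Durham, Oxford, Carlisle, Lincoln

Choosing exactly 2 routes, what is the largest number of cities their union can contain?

6

Choosing R1, R2 covers {Durham, Oxford, Carlisle, Bath, Chester, Lincoln} — 6 cities.
No choice of 2 routes does better; here Leeds is left uncovered.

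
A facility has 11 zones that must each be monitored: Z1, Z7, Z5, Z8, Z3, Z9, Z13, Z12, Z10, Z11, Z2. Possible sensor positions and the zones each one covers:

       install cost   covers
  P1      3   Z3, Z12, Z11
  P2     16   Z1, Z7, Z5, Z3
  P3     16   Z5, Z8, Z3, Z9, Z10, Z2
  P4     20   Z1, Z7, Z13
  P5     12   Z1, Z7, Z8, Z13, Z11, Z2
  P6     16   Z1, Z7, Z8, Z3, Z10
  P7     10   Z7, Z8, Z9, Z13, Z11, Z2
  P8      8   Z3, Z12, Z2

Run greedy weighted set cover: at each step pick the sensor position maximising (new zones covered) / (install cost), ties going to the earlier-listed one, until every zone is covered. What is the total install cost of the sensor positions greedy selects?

Pick 1: P1 adds 3 new (Z3, Z12, Z11) at install cost 3 (ratio 3/3).
Pick 2: P7 adds 5 new (Z7, Z8, Z9, Z13, Z2) at install cost 10 (ratio 5/10).
Pick 3: P2 adds 2 new (Z1, Z5) at install cost 16 (ratio 2/16).
Pick 4: P3 adds 1 new (Z10) at install cost 16 (ratio 1/16).
Greedy total install cost: 3 + 10 + 16 + 16 = 45. (The true optimum is 31, so greedy overshoots here.)

45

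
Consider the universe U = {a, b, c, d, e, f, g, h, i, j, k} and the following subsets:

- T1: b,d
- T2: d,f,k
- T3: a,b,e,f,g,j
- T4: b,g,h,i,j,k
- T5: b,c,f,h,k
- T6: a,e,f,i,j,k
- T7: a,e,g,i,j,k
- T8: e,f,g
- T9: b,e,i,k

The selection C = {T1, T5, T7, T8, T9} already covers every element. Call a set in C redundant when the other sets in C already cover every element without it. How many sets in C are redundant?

2

Drop T1: d uncovered — not redundant.
Drop T5: c, h uncovered — not redundant.
Drop T7: a, j uncovered — not redundant.
Drop T8: the rest still cover every element — redundant.
Drop T9: the rest still cover every element — redundant.
2 redundant: T8, T9.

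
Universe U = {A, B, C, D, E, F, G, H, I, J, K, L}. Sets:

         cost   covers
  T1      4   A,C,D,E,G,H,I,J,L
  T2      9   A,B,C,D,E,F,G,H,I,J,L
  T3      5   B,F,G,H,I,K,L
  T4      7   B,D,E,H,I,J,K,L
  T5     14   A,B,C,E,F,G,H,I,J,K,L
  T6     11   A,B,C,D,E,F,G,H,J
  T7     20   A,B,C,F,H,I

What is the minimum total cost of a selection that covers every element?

T1, T3 cover every element at cost 4 + 5 = 9.
Any cover uses at least 2 sets; among all covering selections none totals below 9.

9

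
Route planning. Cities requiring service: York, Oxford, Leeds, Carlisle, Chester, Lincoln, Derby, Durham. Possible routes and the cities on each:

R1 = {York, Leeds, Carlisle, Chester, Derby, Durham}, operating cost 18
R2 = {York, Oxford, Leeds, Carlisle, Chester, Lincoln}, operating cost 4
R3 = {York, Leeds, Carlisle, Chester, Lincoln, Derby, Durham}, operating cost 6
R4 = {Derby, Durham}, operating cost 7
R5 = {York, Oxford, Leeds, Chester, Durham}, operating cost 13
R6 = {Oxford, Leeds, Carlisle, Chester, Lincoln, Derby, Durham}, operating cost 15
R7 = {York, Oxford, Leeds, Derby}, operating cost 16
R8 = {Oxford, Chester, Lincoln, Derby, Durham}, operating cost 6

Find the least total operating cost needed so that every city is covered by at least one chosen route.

R2, R3 cover every city at operating cost 4 + 6 = 10.
Any cover uses at least 2 routes; among all covering selections none totals below 10.

10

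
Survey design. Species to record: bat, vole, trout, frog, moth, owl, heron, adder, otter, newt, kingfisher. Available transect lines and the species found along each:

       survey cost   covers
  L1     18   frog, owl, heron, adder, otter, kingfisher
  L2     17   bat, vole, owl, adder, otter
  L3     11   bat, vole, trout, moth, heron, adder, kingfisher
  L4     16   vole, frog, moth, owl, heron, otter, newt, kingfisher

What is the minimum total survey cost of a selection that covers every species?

27

L3, L4 cover every species at survey cost 11 + 16 = 27.
Any cover uses at least 2 transects; among all covering selections none totals below 27.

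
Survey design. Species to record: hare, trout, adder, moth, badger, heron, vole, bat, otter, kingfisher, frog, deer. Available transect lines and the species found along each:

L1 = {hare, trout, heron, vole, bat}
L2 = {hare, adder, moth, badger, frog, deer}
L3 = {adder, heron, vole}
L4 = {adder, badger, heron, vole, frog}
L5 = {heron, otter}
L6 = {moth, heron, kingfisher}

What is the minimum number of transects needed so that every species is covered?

L1, L2, L5, L6 together cover {hare, trout, adder, moth, badger, heron, vole, bat, otter, kingfisher, frog, deer} — every species.
No 3 of the 6 transects cover everything (all 20 triples fall short), so 4 is minimum.

4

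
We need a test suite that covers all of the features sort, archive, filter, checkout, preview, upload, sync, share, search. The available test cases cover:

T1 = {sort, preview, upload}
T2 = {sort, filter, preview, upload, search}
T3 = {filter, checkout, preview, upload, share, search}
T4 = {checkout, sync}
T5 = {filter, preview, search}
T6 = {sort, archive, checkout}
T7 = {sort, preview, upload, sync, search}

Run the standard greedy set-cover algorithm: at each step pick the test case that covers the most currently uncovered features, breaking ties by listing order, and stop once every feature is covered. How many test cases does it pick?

3

Pick 1: T3 covers 6 new features (filter, checkout, preview, upload, share, search).
Pick 2: T6 covers 2 new features (sort, archive).
Pick 3: T4 covers 1 new features (sync).
Greedy uses 3 test cases.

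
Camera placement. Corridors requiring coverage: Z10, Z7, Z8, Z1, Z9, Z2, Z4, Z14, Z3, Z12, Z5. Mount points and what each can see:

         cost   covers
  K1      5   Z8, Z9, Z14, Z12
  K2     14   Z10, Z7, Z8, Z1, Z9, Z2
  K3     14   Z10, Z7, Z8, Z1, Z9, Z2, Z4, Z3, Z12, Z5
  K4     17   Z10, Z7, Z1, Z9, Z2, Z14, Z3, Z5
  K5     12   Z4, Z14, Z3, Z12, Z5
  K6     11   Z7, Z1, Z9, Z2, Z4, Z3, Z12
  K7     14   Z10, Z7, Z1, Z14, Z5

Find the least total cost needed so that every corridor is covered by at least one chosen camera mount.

19

K1, K3 cover every corridor at cost 5 + 14 = 19.
Any cover uses at least 2 camera mounts; among all covering selections none totals below 19.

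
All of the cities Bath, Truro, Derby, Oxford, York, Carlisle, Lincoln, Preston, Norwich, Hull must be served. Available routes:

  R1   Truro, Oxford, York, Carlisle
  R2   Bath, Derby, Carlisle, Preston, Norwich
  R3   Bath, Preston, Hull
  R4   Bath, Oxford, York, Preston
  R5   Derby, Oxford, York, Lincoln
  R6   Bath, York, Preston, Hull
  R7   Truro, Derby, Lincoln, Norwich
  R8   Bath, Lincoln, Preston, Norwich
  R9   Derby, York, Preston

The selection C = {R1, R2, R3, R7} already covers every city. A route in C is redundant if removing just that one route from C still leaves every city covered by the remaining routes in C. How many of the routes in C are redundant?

Drop R1: Oxford, York uncovered — not redundant.
Drop R2: the rest still cover every city — redundant.
Drop R3: Hull uncovered — not redundant.
Drop R7: Lincoln uncovered — not redundant.
1 redundant: R2.

1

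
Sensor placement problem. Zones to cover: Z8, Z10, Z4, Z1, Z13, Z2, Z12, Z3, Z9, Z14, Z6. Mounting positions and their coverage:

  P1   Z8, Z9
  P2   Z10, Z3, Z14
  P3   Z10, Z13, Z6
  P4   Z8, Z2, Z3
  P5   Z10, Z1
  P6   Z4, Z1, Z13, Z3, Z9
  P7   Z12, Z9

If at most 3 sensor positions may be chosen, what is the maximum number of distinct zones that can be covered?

Choosing P2, P4, P6 covers {Z8, Z10, Z4, Z1, Z13, Z2, Z3, Z9, Z14} — 9 zones.
No choice of 3 sensor positions does better; here Z12, Z6 are left uncovered.

9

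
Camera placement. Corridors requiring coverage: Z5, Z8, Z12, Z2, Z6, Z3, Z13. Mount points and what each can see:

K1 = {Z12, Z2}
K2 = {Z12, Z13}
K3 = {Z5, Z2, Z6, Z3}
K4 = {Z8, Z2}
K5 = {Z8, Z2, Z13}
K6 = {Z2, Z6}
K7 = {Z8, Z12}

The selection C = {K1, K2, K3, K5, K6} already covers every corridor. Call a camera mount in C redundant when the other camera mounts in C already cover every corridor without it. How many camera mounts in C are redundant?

3

Drop K1: the rest still cover every corridor — redundant.
Drop K2: the rest still cover every corridor — redundant.
Drop K3: Z5, Z3 uncovered — not redundant.
Drop K5: Z8 uncovered — not redundant.
Drop K6: the rest still cover every corridor — redundant.
3 redundant: K1, K2, K6.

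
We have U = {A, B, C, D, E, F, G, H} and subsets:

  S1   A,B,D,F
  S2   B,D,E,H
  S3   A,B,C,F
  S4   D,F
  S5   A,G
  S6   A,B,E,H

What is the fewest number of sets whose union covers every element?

S2, S3, S5 together cover {A, B, C, D, E, F, G, H} — every element.
No 2 of the 6 sets cover everything (all 15 pairs fall short), so 3 is minimum.
Greedy (largest uncovered first) would take S1, S2, S3, S5 — 4 sets — but 3 suffice.

3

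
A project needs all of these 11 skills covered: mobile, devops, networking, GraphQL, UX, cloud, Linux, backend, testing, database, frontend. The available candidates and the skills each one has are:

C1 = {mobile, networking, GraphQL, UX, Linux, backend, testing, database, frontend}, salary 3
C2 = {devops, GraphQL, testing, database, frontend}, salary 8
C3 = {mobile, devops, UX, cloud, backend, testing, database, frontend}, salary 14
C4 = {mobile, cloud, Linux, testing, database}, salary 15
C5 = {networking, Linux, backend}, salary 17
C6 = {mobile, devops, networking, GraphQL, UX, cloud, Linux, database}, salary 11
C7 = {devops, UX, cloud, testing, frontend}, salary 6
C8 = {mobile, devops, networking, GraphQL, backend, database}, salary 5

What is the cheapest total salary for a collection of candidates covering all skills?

C1, C7 cover every skill at salary 3 + 6 = 9.
Any cover uses at least 2 candidates; among all covering selections none totals below 9.

9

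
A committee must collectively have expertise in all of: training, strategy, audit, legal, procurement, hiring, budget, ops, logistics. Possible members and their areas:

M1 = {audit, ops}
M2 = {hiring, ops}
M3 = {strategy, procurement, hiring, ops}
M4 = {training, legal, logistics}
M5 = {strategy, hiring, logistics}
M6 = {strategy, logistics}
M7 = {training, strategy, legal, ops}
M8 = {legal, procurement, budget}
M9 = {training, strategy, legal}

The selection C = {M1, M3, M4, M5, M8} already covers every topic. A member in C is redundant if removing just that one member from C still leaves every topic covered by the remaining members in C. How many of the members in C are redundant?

Drop M1: audit uncovered — not redundant.
Drop M3: the rest still cover every topic — redundant.
Drop M4: training uncovered — not redundant.
Drop M5: the rest still cover every topic — redundant.
Drop M8: budget uncovered — not redundant.
2 redundant: M3, M5.

2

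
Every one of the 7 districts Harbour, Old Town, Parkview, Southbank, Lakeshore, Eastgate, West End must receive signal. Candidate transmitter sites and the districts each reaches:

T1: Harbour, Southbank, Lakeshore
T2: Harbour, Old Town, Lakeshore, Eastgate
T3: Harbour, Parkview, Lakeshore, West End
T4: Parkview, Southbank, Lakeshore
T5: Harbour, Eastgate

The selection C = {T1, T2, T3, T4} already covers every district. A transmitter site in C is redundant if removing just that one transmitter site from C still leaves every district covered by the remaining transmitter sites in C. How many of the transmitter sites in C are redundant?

Drop T1: the rest still cover every district — redundant.
Drop T2: Old Town, Eastgate uncovered — not redundant.
Drop T3: West End uncovered — not redundant.
Drop T4: the rest still cover every district — redundant.
2 redundant: T1, T4.

2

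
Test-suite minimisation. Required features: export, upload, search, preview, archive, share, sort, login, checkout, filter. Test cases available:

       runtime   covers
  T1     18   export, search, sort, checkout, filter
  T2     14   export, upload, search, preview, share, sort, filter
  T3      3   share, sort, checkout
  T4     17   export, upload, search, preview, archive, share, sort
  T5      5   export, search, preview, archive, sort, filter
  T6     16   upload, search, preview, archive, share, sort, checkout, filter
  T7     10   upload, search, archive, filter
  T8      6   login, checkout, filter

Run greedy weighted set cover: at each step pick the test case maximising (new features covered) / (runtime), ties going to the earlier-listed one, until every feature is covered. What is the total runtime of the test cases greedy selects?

Pick 1: T5 adds 6 new (export, search, preview, archive, sort, filter) at runtime 5 (ratio 6/5).
Pick 2: T3 adds 2 new (share, checkout) at runtime 3 (ratio 2/3).
Pick 3: T8 adds 1 new (login) at runtime 6 (ratio 1/6).
Pick 4: T7 adds 1 new (upload) at runtime 10 (ratio 1/10).
Greedy total runtime: 5 + 3 + 6 + 10 = 24. (The true optimum is 23, so greedy overshoots here.)

24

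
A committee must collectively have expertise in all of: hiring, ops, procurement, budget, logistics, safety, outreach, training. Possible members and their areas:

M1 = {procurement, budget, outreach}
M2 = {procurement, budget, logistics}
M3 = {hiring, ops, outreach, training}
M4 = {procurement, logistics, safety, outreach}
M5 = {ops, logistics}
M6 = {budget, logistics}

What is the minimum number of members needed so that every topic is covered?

3

M1, M3, M4 together cover {hiring, ops, procurement, budget, logistics, safety, outreach, training} — every topic.
No 2 of the 6 members cover everything (all 15 pairs fall short), so 3 is minimum.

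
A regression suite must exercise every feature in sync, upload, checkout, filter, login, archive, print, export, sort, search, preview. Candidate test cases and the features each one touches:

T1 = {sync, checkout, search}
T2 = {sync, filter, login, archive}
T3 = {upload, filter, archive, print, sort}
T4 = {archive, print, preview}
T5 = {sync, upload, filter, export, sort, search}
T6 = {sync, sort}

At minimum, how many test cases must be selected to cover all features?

T1, T2, T4, T5 together cover {sync, upload, checkout, filter, login, archive, print, export, sort, search, preview} — every feature.
No 3 of the 6 test cases cover everything (all 20 triples fall short), so 4 is minimum.

4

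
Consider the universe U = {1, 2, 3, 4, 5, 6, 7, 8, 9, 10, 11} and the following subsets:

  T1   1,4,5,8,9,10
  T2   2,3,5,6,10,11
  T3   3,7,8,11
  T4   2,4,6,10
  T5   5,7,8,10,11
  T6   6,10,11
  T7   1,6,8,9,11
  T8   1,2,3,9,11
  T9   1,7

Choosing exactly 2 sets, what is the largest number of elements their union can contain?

10

Choosing T1, T2 covers {1, 2, 3, 4, 5, 6, 8, 9, 10, 11} — 10 elements.
No choice of 2 sets does better; here 7 is left uncovered.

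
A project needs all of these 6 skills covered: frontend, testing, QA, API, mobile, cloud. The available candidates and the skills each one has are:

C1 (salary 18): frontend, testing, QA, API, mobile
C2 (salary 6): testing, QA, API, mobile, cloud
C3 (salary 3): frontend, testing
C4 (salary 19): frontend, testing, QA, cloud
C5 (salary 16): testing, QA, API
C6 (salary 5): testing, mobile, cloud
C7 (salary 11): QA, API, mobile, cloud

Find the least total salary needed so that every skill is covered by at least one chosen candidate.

C2, C3 cover every skill at salary 6 + 3 = 9.
Any cover uses at least 2 candidates; among all covering selections none totals below 9.

9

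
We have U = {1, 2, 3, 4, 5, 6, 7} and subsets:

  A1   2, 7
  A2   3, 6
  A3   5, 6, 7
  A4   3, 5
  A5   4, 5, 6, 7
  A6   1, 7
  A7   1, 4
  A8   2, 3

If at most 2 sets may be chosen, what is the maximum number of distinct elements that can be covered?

6

Choosing A5, A8 covers {2, 3, 4, 5, 6, 7} — 6 elements.
No choice of 2 sets does better; here 1 is left uncovered.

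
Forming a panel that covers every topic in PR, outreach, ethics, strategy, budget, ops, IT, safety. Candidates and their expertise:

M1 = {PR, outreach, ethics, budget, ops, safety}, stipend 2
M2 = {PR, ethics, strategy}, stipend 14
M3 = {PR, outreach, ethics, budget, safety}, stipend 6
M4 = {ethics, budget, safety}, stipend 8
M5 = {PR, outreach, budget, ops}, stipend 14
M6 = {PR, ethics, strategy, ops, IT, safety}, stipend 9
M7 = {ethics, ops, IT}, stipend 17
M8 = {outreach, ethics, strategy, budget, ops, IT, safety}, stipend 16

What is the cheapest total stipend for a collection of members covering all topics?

M1, M6 cover every topic at stipend 2 + 9 = 11.
Any cover uses at least 2 members; among all covering selections none totals below 11.

11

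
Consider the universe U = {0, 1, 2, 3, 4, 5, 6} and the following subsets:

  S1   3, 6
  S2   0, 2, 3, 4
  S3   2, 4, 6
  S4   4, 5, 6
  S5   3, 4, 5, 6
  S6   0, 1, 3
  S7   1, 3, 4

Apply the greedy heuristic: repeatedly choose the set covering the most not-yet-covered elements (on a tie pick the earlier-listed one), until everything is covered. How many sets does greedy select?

Pick 1: S2 covers 4 new elements (0, 2, 3, 4).
Pick 2: S4 covers 2 new elements (5, 6).
Pick 3: S6 covers 1 new elements (1).
Greedy uses 3 sets.

3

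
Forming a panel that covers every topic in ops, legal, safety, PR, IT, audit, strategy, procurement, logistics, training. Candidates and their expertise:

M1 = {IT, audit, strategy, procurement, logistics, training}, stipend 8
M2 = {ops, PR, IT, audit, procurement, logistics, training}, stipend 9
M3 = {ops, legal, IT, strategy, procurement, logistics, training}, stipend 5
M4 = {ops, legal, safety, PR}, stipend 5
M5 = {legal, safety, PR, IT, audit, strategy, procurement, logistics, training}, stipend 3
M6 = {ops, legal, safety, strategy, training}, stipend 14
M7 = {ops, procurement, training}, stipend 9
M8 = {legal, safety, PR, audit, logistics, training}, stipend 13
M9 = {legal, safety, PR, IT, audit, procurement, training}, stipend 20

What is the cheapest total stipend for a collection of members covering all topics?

8

M3, M5 cover every topic at stipend 5 + 3 = 8.
Any cover uses at least 2 members; among all covering selections none totals below 8.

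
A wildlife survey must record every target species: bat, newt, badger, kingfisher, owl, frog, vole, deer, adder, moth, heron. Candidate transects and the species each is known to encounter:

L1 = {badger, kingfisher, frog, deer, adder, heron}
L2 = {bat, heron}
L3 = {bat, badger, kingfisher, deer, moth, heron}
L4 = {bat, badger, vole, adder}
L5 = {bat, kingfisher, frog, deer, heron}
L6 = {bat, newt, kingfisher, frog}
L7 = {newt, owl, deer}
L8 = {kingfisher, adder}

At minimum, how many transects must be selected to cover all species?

L1, L3, L4, L7 together cover {bat, newt, badger, kingfisher, owl, frog, vole, deer, adder, moth, heron} — every species.
No 3 of the 8 transects cover everything (all 56 triples fall short), so 4 is minimum.

4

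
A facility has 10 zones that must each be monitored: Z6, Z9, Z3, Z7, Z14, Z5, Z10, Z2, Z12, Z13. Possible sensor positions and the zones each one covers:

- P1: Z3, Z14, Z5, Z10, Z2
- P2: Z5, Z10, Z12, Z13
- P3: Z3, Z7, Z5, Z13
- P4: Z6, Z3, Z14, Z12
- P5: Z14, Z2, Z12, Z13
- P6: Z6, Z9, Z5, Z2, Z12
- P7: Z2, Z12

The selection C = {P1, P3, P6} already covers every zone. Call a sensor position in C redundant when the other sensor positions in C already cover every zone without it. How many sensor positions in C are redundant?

Drop P1: Z14, Z10 uncovered — not redundant.
Drop P3: Z7, Z13 uncovered — not redundant.
Drop P6: Z6, Z9, Z12 uncovered — not redundant.
None of the sensor positions in C is redundant.

0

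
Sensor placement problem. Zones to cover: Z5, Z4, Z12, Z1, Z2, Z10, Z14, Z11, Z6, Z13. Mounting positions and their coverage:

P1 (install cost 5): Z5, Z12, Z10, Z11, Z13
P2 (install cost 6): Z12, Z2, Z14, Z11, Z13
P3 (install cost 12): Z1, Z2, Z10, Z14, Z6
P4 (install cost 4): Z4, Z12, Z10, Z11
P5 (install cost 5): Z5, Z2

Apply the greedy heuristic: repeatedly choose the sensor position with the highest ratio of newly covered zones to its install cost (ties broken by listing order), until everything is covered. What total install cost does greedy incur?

27

Pick 1: P1 adds 5 new (Z5, Z12, Z10, Z11, Z13) at install cost 5 (ratio 5/5).
Pick 2: P2 adds 2 new (Z2, Z14) at install cost 6 (ratio 2/6).
Pick 3: P4 adds 1 new (Z4) at install cost 4 (ratio 1/4).
Pick 4: P3 adds 2 new (Z1, Z6) at install cost 12 (ratio 2/12).
Greedy total install cost: 5 + 6 + 4 + 12 = 27. (The true optimum is 21, so greedy overshoots here.)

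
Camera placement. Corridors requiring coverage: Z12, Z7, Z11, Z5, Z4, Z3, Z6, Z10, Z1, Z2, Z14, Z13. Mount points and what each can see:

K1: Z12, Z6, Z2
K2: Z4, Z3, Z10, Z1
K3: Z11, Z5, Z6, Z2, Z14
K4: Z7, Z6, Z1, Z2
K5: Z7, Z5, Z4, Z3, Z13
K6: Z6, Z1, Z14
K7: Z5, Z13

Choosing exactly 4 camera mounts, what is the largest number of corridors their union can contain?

12

Choosing K1, K2, K3, K5 covers {Z12, Z7, Z11, Z5, Z4, Z3, Z6, Z10, Z1, Z2, Z14, Z13} — 12 corridors.
That is all 12 corridors.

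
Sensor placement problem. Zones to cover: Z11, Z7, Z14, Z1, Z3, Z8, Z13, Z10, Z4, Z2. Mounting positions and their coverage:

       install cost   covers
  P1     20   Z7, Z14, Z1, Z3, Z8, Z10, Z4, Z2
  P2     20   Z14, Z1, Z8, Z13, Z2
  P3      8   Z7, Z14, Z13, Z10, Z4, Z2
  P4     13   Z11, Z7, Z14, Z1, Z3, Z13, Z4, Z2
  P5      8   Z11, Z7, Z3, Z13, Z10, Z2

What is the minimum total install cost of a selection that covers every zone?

P1, P5 cover every zone at install cost 20 + 8 = 28.
Any cover uses at least 2 sensor positions; among all covering selections none totals below 28.
Greedy by coverage-per-install cost would pick P3, P5, P1 for 36 — worse than the optimum 28.

28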